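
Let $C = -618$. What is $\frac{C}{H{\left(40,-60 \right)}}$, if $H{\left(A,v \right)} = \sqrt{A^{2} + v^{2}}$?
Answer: $- \frac{309 \sqrt{13}}{130} \approx -8.5701$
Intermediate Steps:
$\frac{C}{H{\left(40,-60 \right)}} = - \frac{618}{\sqrt{40^{2} + \left(-60\right)^{2}}} = - \frac{618}{\sqrt{1600 + 3600}} = - \frac{618}{\sqrt{5200}} = - \frac{618}{20 \sqrt{13}} = - 618 \frac{\sqrt{13}}{260} = - \frac{309 \sqrt{13}}{130}$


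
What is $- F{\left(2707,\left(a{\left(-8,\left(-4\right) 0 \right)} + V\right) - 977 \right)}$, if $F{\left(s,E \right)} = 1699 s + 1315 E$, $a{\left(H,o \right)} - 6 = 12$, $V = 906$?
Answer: $-4529498$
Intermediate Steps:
$a{\left(H,o \right)} = 18$ ($a{\left(H,o \right)} = 6 + 12 = 18$)
$F{\left(s,E \right)} = 1315 E + 1699 s$
$- F{\left(2707,\left(a{\left(-8,\left(-4\right) 0 \right)} + V\right) - 977 \right)} = - (1315 \left(\left(18 + 906\right) - 977\right) + 1699 \cdot 2707) = - (1315 \left(924 - 977\right) + 4599193) = - (1315 \left(-53\right) + 4599193) = - (-69695 + 4599193) = \left(-1\right) 4529498 = -4529498$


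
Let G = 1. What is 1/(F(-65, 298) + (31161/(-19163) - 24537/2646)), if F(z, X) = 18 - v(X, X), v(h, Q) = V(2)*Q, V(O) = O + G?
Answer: -16901766/14990165195 ≈ -0.0011275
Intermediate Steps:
V(O) = 1 + O (V(O) = O + 1 = 1 + O)
v(h, Q) = 3*Q (v(h, Q) = (1 + 2)*Q = 3*Q)
F(z, X) = 18 - 3*X
1/(F(-65, 298) + (31161/(-19163) - 24537/2646)) = 1/((18 - 3*298) + (31161/(-19163) - 24537/2646)) = 1/((18 - 894) + (31161*(-1/19163) - 24537*1/2646)) = 1/(-876 + (-31161/19163 - 8179/882)) = 1/(-876 - 184218179/16901766) = 1/(-14990165195/16901766) = -16901766/14990165195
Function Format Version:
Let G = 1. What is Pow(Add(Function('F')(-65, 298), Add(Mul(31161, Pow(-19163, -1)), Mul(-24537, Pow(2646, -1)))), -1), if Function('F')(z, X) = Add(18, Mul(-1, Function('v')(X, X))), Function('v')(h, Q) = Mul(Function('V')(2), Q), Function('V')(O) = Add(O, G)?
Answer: Rational(-16901766, 14990165195) ≈ -0.0011275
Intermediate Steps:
Function('V')(O) = Add(1, O) (Function('V')(O) = Add(O, 1) = Add(1, O))
Function('v')(h, Q) = Mul(3, Q) (Function('v')(h, Q) = Mul(Add(1, 2), Q) = Mul(3, Q))
Function('F')(z, X) = Add(18, Mul(-3, X)) (Function('F')(z, X) = Add(18, Mul(-1, Mul(3, X))) = Add(18, Mul(-3, X)))
Pow(Add(Function('F')(-65, 298), Add(Mul(31161, Pow(-19163, -1)), Mul(-24537, Pow(2646, -1)))), -1) = Pow(Add(Add(18, Mul(-3, 298)), Add(Mul(31161, Pow(-19163, -1)), Mul(-24537, Pow(2646, -1)))), -1) = Pow(Add(Add(18, -894), Add(Mul(31161, Rational(-1, 19163)), Mul(-24537, Rational(1, 2646)))), -1) = Pow(Add(-876, Add(Rational(-31161, 19163), Rational(-8179, 882))), -1) = Pow(Add(-876, Rational(-184218179, 16901766)), -1) = Pow(Rational(-14990165195, 16901766), -1) = Rational(-16901766, 14990165195)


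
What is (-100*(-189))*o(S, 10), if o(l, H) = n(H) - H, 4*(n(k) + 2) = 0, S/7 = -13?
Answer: -226800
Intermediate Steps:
S = -91 (S = 7*(-13) = -91)
n(k) = -2 (n(k) = -2 + (1/4)*0 = -2 + 0 = -2)
o(l, H) = -2 - H
(-100*(-189))*o(S, 10) = (-100*(-189))*(-2 - 1*10) = 18900*(-2 - 10) = 18900*(-12) = -226800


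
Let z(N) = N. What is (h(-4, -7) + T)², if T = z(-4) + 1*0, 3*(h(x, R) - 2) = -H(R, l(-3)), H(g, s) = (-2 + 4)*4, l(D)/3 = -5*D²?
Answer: 196/9 ≈ 21.778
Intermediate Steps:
l(D) = -15*D² (l(D) = 3*(-5*D²) = -15*D²)
H(g, s) = 8 (H(g, s) = 2*4 = 8)
h(x, R) = -⅔ (h(x, R) = 2 + (-1*8)/3 = 2 + (⅓)*(-8) = 2 - 8/3 = -⅔)
T = -4 (T = -4 + 1*0 = -4 + 0 = -4)
(h(-4, -7) + T)² = (-⅔ - 4)² = (-14/3)² = 196/9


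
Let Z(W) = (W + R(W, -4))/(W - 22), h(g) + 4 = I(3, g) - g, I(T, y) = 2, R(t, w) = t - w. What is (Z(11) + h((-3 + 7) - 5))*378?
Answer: -13986/11 ≈ -1271.5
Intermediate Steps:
h(g) = -2 - g (h(g) = -4 + (2 - g) = -2 - g)
Z(W) = (4 + 2*W)/(-22 + W) (Z(W) = (W + (W - 1*(-4)))/(W - 22) = (W + (W + 4))/(-22 + W) = (W + (4 + W))/(-22 + W) = (4 + 2*W)/(-22 + W))
(Z(11) + h((-3 + 7) - 5))*378 = (2*(2 + 11)/(-22 + 11) + (-2 - ((-3 + 7) - 5)))*378 = (2*13/(-11) + (-2 - (4 - 5)))*378 = (2*(-1/11)*13 + (-2 - 1*(-1)))*378 = (-26/11 + (-2 + 1))*378 = (-26/11 - 1)*378 = -37/11*378 = -13986/11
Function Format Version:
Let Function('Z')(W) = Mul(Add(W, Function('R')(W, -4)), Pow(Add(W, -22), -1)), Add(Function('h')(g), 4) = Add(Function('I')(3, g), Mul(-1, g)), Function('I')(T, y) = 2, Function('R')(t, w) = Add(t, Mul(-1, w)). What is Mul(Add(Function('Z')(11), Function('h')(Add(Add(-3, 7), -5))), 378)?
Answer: Rational(-13986, 11) ≈ -1271.5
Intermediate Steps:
Function('h')(g) = Add(-2, Mul(-1, g)) (Function('h')(g) = Add(-4, Add(2, Mul(-1, g))) = Add(-2, Mul(-1, g)))
Function('Z')(W) = Mul(Pow(Add(-22, W), -1), Add(4, Mul(2, W))) (Function('Z')(W) = Mul(Add(W, Add(W, Mul(-1, -4))), Pow(Add(W, -22), -1)) = Mul(Add(W, Add(W, 4)), Pow(Add(-22, W), -1)) = Mul(Add(W, Add(4, W)), Pow(Add(-22, W), -1)) = Mul(Add(4, Mul(2, W)), Pow(Add(-22, W), -1)) = Mul(Pow(Add(-22, W), -1), Add(4, Mul(2, W))))
Mul(Add(Function('Z')(11), Function('h')(Add(Add(-3, 7), -5))), 378) = Mul(Add(Mul(2, Pow(Add(-22, 11), -1), Add(2, 11)), Add(-2, Mul(-1, Add(Add(-3, 7), -5)))), 378) = Mul(Add(Mul(2, Pow(-11, -1), 13), Add(-2, Mul(-1, Add(4, -5)))), 378) = Mul(Add(Mul(2, Rational(-1, 11), 13), Add(-2, Mul(-1, -1))), 378) = Mul(Add(Rational(-26, 11), Add(-2, 1)), 378) = Mul(Add(Rational(-26, 11), -1), 378) = Mul(Rational(-37, 11), 378) = Rational(-13986, 11)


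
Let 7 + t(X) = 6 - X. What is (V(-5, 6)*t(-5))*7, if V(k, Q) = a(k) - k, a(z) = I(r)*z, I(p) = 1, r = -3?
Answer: 0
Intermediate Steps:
a(z) = z (a(z) = 1*z = z)
t(X) = -1 - X (t(X) = -7 + (6 - X) = -1 - X)
V(k, Q) = 0 (V(k, Q) = k - k = 0)
(V(-5, 6)*t(-5))*7 = (0*(-1 - 1*(-5)))*7 = (0*(-1 + 5))*7 = (0*4)*7 = 0*7 = 0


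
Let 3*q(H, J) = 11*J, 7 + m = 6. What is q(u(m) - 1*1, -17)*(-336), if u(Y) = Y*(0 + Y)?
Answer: 20944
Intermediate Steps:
m = -1 (m = -7 + 6 = -1)
u(Y) = Y² (u(Y) = Y*Y = Y²)
q(H, J) = 11*J/3 (q(H, J) = (11*J)/3 = 11*J/3)
q(u(m) - 1*1, -17)*(-336) = ((11/3)*(-17))*(-336) = -187/3*(-336) = 20944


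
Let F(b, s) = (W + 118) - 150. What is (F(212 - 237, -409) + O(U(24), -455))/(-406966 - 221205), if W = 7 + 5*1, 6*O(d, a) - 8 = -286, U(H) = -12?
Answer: 199/1884513 ≈ 0.00010560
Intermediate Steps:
O(d, a) = -139/3 (O(d, a) = 4/3 + (⅙)*(-286) = 4/3 - 143/3 = -139/3)
W = 12 (W = 7 + 5 = 12)
F(b, s) = -20 (F(b, s) = (12 + 118) - 150 = 130 - 150 = -20)
(F(212 - 237, -409) + O(U(24), -455))/(-406966 - 221205) = (-20 - 139/3)/(-406966 - 221205) = -199/3/(-628171) = -199/3*(-1/628171) = 199/1884513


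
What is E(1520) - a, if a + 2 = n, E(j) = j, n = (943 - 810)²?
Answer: -16167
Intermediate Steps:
n = 17689 (n = 133² = 17689)
a = 17687 (a = -2 + 17689 = 17687)
E(1520) - a = 1520 - 1*17687 = 1520 - 17687 = -16167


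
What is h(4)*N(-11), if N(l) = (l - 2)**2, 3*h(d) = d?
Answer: 676/3 ≈ 225.33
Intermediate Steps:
h(d) = d/3
N(l) = (-2 + l)**2
h(4)*N(-11) = ((1/3)*4)*(-2 - 11)**2 = (4/3)*(-13)**2 = (4/3)*169 = 676/3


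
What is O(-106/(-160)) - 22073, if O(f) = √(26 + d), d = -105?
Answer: -22073 + I*√79 ≈ -22073.0 + 8.8882*I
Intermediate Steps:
O(f) = I*√79 (O(f) = √(26 - 105) = √(-79) = I*√79)
O(-106/(-160)) - 22073 = I*√79 - 22073 = -22073 + I*√79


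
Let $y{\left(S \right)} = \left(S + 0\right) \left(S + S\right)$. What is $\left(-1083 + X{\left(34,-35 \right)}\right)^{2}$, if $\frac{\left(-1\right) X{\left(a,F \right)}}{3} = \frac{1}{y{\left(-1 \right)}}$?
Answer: $\frac{4704561}{4} \approx 1.1761 \cdot 10^{6}$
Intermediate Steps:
$y{\left(S \right)} = 2 S^{2}$ ($y{\left(S \right)} = S 2 S = 2 S^{2}$)
$X{\left(a,F \right)} = - \frac{3}{2}$ ($X{\left(a,F \right)} = - \frac{3}{2 \left(-1\right)^{2}} = - \frac{3}{2 \cdot 1} = - \frac{3}{2}$)
$\left(-1083 + X{\left(34,-35 \right)}\right)^{2} = \left(-1083 - \frac{3}{2}\right)^{2} = \left(- \frac{2169}{2}\right)^{2} = \frac{4704561}{4}$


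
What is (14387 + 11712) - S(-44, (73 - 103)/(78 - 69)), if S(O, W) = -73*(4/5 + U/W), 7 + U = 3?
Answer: 26245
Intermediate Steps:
U = -4 (U = -7 + 3 = -4)
S(O, W) = -292/5 + 292/W (S(O, W) = -73*(4/5 - 4/W) = -73*(4*(⅕) - 4/W) = -73*(⅘ - 4/W) = -292/5 + 292/W)
(14387 + 11712) - S(-44, (73 - 103)/(78 - 69)) = (14387 + 11712) - (-292/5 + 292/(((73 - 103)/(78 - 69)))) = 26099 - (-292/5 + 292/((-30/9))) = 26099 - (-292/5 + 292/((-30*⅑))) = 26099 - (-292/5 + 292/(-10/3)) = 26099 - (-292/5 + 292*(-3/10)) = 26099 - (-292/5 - 438/5) = 26099 - 1*(-146) = 26099 + 146 = 26245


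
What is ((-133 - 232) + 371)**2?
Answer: 36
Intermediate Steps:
((-133 - 232) + 371)**2 = (-365 + 371)**2 = 6**2 = 36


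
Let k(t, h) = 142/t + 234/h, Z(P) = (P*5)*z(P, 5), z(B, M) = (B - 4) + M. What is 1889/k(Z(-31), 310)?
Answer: 4391925/1826 ≈ 2405.2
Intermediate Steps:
z(B, M) = -4 + B + M (z(B, M) = (-4 + B) + M = -4 + B + M)
Z(P) = 5*P*(1 + P) (Z(P) = (P*5)*(-4 + P + 5) = (5*P)*(1 + P) = 5*P*(1 + P))
1889/k(Z(-31), 310) = 1889/(142/((5*(-31)*(1 - 31))) + 234/310) = 1889/(142/((5*(-31)*(-30))) + 234*(1/310)) = 1889/(142/4650 + 117/155) = 1889/(142*(1/4650) + 117/155) = 1889/(71/2325 + 117/155) = 1889/(1826/2325) = 1889*(2325/1826) = 4391925/1826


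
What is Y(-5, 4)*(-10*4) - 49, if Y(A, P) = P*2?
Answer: -369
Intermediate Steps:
Y(A, P) = 2*P
Y(-5, 4)*(-10*4) - 49 = (2*4)*(-10*4) - 49 = 8*(-40) - 49 = -320 - 49 = -369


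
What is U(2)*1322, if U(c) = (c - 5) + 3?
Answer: 0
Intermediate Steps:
U(c) = -2 + c (U(c) = (-5 + c) + 3 = -2 + c)
U(2)*1322 = (-2 + 2)*1322 = 0*1322 = 0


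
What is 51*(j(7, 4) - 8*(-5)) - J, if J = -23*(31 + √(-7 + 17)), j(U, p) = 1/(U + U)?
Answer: 38593/14 + 23*√10 ≈ 2829.4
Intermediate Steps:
j(U, p) = 1/(2*U)
J = -713 - 23*√10 (J = -23*(31 + √10) = -713 - 23*√10 ≈ -785.73)
51*(j(7, 4) - 8*(-5)) - J = 51*((½)/7 - 8*(-5)) - (-713 - 23*√10) = 51*((½)*(⅐) + 40) + (713 + 23*√10) = 51*(1/14 + 40) + (713 + 23*√10) = 51*(561/14) + (713 + 23*√10) = 28611/14 + (713 + 23*√10) = 38593/14 + 23*√10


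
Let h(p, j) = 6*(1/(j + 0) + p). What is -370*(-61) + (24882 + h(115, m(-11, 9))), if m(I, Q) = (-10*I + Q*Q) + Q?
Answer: 4814203/100 ≈ 48142.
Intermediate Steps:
m(I, Q) = Q + Q² - 10*I (m(I, Q) = (-10*I + Q²) + Q = (Q² - 10*I) + Q = Q + Q² - 10*I)
h(p, j) = 6*p + 6/j (h(p, j) = 6*(1/j + p) = 6*(p + 1/j) = 6*p + 6/j)
-370*(-61) + (24882 + h(115, m(-11, 9))) = -370*(-61) + (24882 + (6*115 + 6/(9 + 9² - 10*(-11)))) = 22570 + (24882 + (690 + 6/(9 + 81 + 110))) = 22570 + (24882 + (690 + 6/200)) = 22570 + (24882 + (690 + 6*(1/200))) = 22570 + (24882 + (690 + 3/100)) = 22570 + (24882 + 69003/100) = 22570 + 2557203/100 = 4814203/100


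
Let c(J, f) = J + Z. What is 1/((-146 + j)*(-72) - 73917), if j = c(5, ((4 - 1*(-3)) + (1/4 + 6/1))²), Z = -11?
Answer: -1/62973 ≈ -1.5880e-5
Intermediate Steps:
c(J, f) = -11 + J (c(J, f) = J - 11 = -11 + J)
j = -6 (j = -11 + 5 = -6)
1/((-146 + j)*(-72) - 73917) = 1/((-146 - 6)*(-72) - 73917) = 1/(-152*(-72) - 73917) = 1/(10944 - 73917) = 1/(-62973) = -1/62973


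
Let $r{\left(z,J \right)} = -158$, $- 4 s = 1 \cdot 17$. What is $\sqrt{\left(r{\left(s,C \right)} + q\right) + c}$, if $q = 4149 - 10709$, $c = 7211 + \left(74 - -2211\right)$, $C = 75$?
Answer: $\sqrt{2778} \approx 52.707$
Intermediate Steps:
$s = - \frac{17}{4}$ ($s = - \frac{1 \cdot 17}{4} = \left(- \frac{1}{4}\right) 17 = - \frac{17}{4} \approx -4.25$)
$c = 9496$ ($c = 7211 + \left(74 + 2211\right) = 7211 + 2285 = 9496$)
$q = -6560$ ($q = 4149 - 10709 = -6560$)
$\sqrt{\left(r{\left(s,C \right)} + q\right) + c} = \sqrt{\left(-158 - 6560\right) + 9496} = \sqrt{-6718 + 9496} = \sqrt{2778}$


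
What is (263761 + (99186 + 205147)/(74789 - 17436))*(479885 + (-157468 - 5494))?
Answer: 4794344262471618/57353 ≈ 8.3594e+10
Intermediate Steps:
(263761 + (99186 + 205147)/(74789 - 17436))*(479885 + (-157468 - 5494)) = (263761 + 304333/57353)*(479885 - 162962) = (263761 + 304333*(1/57353))*316923 = (263761 + 304333/57353)*316923 = (15127788966/57353)*316923 = 4794344262471618/57353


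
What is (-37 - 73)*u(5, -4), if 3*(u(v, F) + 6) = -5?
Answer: 2530/3 ≈ 843.33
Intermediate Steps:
u(v, F) = -23/3 (u(v, F) = -6 + (⅓)*(-5) = -6 - 5/3 = -23/3)
(-37 - 73)*u(5, -4) = (-37 - 73)*(-23/3) = -110*(-23/3) = 2530/3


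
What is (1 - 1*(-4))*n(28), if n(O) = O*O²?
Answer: 109760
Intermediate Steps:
n(O) = O³
(1 - 1*(-4))*n(28) = (1 - 1*(-4))*28³ = (1 + 4)*21952 = 5*21952 = 109760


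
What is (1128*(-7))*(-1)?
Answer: 7896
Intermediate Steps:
(1128*(-7))*(-1) = -7896*(-1) = 7896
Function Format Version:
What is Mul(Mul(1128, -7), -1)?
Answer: 7896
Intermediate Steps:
Mul(Mul(1128, -7), -1) = Mul(-7896, -1) = 7896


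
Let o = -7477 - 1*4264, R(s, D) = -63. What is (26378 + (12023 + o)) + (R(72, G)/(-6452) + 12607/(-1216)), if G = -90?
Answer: 52270821341/1961408 ≈ 26650.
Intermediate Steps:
o = -11741 (o = -7477 - 4264 = -11741)
(26378 + (12023 + o)) + (R(72, G)/(-6452) + 12607/(-1216)) = (26378 + (12023 - 11741)) + (-63/(-6452) + 12607/(-1216)) = (26378 + 282) + (-63*(-1/6452) + 12607*(-1/1216)) = 26660 + (63/6452 - 12607/1216) = 26660 - 20315939/1961408 = 52270821341/1961408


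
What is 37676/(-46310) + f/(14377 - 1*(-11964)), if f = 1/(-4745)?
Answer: -470904962973/578819636395 ≈ -0.81356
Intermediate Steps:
f = -1/4745 ≈ -0.00021075
37676/(-46310) + f/(14377 - 1*(-11964)) = 37676/(-46310) - 1/(4745*(14377 - 1*(-11964))) = 37676*(-1/46310) - 1/(4745*(14377 + 11964)) = -18838/23155 - 1/4745/26341 = -18838/23155 - 1/4745*1/26341 = -18838/23155 - 1/124988045 = -470904962973/578819636395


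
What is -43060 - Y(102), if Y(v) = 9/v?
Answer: -1464043/34 ≈ -43060.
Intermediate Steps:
-43060 - Y(102) = -43060 - 9/102 = -43060 - 1*3/34 = -43060 - 3/34 = -1464043/34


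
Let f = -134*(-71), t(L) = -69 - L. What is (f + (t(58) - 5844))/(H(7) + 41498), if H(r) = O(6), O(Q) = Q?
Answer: 3543/41504 ≈ 0.085365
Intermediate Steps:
H(r) = 6
f = 9514
(f + (t(58) - 5844))/(H(7) + 41498) = (9514 + ((-69 - 1*58) - 5844))/(6 + 41498) = (9514 + ((-69 - 58) - 5844))/41504 = (9514 + (-127 - 5844))*(1/41504) = (9514 - 5971)*(1/41504) = 3543*(1/41504) = 3543/41504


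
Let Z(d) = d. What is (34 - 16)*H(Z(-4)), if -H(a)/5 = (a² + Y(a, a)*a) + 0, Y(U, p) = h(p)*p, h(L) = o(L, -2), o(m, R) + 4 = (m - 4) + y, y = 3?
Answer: 11520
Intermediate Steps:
o(m, R) = -5 + m (o(m, R) = -4 + ((m - 4) + 3) = -4 + ((-4 + m) + 3) = -4 + (-1 + m) = -5 + m)
h(L) = -5 + L
Y(U, p) = p*(-5 + p) (Y(U, p) = (-5 + p)*p = p*(-5 + p))
H(a) = -5*a² - 5*a²*(-5 + a) (H(a) = -5*((a² + (a*(-5 + a))*a) + 0) = -5*((a² + a²*(-5 + a)) + 0) = -5*(a² + a²*(-5 + a)) = -5*a² - 5*a²*(-5 + a))
(34 - 16)*H(Z(-4)) = (34 - 16)*(5*(-4)²*(4 - 1*(-4))) = 18*(5*16*(4 + 4)) = 18*(5*16*8) = 18*640 = 11520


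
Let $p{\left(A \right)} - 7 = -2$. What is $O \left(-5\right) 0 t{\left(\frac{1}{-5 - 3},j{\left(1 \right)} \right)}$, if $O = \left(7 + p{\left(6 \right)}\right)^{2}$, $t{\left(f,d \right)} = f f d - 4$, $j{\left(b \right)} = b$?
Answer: $0$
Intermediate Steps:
$p{\left(A \right)} = 5$ ($p{\left(A \right)} = 7 - 2 = 5$)
$t{\left(f,d \right)} = -4 + d f^{2}$ ($t{\left(f,d \right)} = f^{2} d - 4 = d f^{2} - 4 = -4 + d f^{2}$)
$O = 144$ ($O = \left(7 + 5\right)^{2} = 12^{2} = 144$)
$O \left(-5\right) 0 t{\left(\frac{1}{-5 - 3},j{\left(1 \right)} \right)} = 144 \left(-5\right) 0 \left(-4 + 1 \left(\frac{1}{-5 - 3}\right)^{2}\right) = 144 \cdot 0 \left(-4 + 1 \left(\frac{1}{-8}\right)^{2}\right) = 144 \cdot 0 \left(-4 + 1 \left(- \frac{1}{8}\right)^{2}\right) = 144 \cdot 0 \left(-4 + 1 \cdot \frac{1}{64}\right) = 144 \cdot 0 \left(-4 + \frac{1}{64}\right) = 144 \cdot 0 \left(- \frac{255}{64}\right) = 144 \cdot 0 = 0$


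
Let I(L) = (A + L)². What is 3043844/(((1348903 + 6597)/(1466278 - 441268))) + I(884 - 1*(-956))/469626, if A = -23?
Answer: 73261187962688147/31828902150 ≈ 2.3017e+6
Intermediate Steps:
I(L) = (-23 + L)²
3043844/(((1348903 + 6597)/(1466278 - 441268))) + I(884 - 1*(-956))/469626 = 3043844/(((1348903 + 6597)/(1466278 - 441268))) + (-23 + (884 - 1*(-956)))²/469626 = 3043844/((1355500/1025010)) + (-23 + (884 + 956))²*(1/469626) = 3043844/((1355500*(1/1025010))) + (-23 + 1840)²*(1/469626) = 3043844/(135550/102501) + 1817²*(1/469626) = 3043844*(102501/135550) + 3301489*(1/469626) = 155998526922/67775 + 3301489/469626 = 73261187962688147/31828902150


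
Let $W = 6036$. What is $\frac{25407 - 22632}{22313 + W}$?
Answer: $\frac{2775}{28349} \approx 0.097887$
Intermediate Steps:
$\frac{25407 - 22632}{22313 + W} = \frac{25407 - 22632}{22313 + 6036} = \frac{2775}{28349}$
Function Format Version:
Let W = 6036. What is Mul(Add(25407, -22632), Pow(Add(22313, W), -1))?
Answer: Rational(2775, 28349) ≈ 0.097887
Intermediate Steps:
Mul(Add(25407, -22632), Pow(Add(22313, W), -1)) = Mul(Add(25407, -22632), Pow(Add(22313, 6036), -1)) = Mul(2775, Pow(28349, -1)) = Mul(2775, Rational(1, 28349)) = Rational(2775, 28349)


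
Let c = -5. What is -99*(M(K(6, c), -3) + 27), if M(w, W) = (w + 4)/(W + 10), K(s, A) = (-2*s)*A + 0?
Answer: -25047/7 ≈ -3578.1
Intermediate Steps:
K(s, A) = -2*A*s (K(s, A) = -2*A*s + 0 = -2*A*s)
M(w, W) = (4 + w)/(10 + W)
-99*(M(K(6, c), -3) + 27) = -99*((4 - 2*(-5)*6)/(10 - 3) + 27) = -99*((4 + 60)/7 + 27) = -99*((⅐)*64 + 27) = -99*(64/7 + 27) = -99*253/7 = -25047/7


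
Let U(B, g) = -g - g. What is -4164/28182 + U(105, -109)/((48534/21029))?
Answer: 10749438919/113982099 ≈ 94.308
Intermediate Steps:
U(B, g) = -2*g
-4164/28182 + U(105, -109)/((48534/21029)) = -4164/28182 + (-2*(-109))/((48534/21029)) = -4164*1/28182 + 218/((48534*(1/21029))) = -694/4697 + 218/(48534/21029) = -694/4697 + 218*(21029/48534) = -694/4697 + 2292161/24267 = 10749438919/113982099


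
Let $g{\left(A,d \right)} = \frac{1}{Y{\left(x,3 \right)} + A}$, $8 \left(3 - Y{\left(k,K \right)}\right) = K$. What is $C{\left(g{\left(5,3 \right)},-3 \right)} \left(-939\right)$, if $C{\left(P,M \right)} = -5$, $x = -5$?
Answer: $4695$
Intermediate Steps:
$Y{\left(k,K \right)} = 3 - \frac{K}{8}$
$g{\left(A,d \right)} = \frac{1}{\frac{21}{8} + A}$ ($g{\left(A,d \right)} = \frac{1}{\left(3 - \frac{3}{8}\right) + A} = \frac{1}{\frac{21}{8} + A}$)
$C{\left(g{\left(5,3 \right)},-3 \right)} \left(-939\right) = \left(-5\right) \left(-939\right) = 4695$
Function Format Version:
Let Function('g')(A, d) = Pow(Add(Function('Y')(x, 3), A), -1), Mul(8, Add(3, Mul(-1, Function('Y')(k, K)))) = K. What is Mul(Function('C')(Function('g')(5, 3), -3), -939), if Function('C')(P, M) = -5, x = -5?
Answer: 4695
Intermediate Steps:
Function('Y')(k, K) = Add(3, Mul(Rational(-1, 8), K))
Function('g')(A, d) = Pow(Add(Rational(21, 8), A), -1) (Function('g')(A, d) = Pow(Add(Add(3, Mul(Rational(-1, 8), 3)), A), -1) = Pow(Add(Add(3, Rational(-3, 8)), A), -1) = Pow(Add(Rational(21, 8), A), -1))
Mul(Function('C')(Function('g')(5, 3), -3), -939) = Mul(-5, -939) = 4695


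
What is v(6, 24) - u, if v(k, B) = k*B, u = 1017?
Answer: -873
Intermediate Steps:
v(k, B) = B*k
v(6, 24) - u = 24*6 - 1*1017 = 144 - 1017 = -873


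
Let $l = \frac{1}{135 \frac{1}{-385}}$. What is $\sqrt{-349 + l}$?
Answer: $\frac{10 i \sqrt{285}}{9} \approx 18.758 i$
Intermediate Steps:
$l = - \frac{77}{27}$ ($l = \frac{1}{135 \left(- \frac{1}{385}\right)} = \frac{1}{- \frac{27}{77}} = - \frac{77}{27} \approx -2.8519$)
$\sqrt{-349 + l} = \sqrt{-349 - \frac{77}{27}} = \sqrt{- \frac{9500}{27}} = \frac{10 i \sqrt{285}}{9}$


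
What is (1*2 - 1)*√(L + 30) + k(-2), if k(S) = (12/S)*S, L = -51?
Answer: 12 + I*√21 ≈ 12.0 + 4.5826*I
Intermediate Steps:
k(S) = 12
(1*2 - 1)*√(L + 30) + k(-2) = (1*2 - 1)*√(-51 + 30) + 12 = (2 - 1)*√(-21) + 12 = 1*(I*√21) + 12 = I*√21 + 12 = 12 + I*√21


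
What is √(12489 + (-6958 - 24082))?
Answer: I*√18551 ≈ 136.2*I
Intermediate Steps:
√(12489 + (-6958 - 24082)) = √(12489 - 31040) = √(-18551) = I*√18551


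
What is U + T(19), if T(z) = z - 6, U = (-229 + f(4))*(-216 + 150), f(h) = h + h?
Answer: 14599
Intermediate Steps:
f(h) = 2*h
U = 14586 (U = (-229 + 2*4)*(-216 + 150) = (-229 + 8)*(-66) = -221*(-66) = 14586)
T(z) = -6 + z
U + T(19) = 14586 + (-6 + 19) = 14586 + 13 = 14599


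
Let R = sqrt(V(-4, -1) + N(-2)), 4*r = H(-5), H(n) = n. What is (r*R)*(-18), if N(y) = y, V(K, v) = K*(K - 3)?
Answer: 45*sqrt(26)/2 ≈ 114.73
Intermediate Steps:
V(K, v) = K*(-3 + K)
r = -5/4 (r = (1/4)*(-5) = -5/4 ≈ -1.2500)
R = sqrt(26) (R = sqrt(-4*(-3 - 4) - 2) = sqrt(-4*(-7) - 2) = sqrt(28 - 2) = sqrt(26) ≈ 5.0990)
(r*R)*(-18) = -5*sqrt(26)/4*(-18) = 45*sqrt(26)/2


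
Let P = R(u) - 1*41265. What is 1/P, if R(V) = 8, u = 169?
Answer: -1/41257 ≈ -2.4238e-5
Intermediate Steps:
P = -41257 (P = 8 - 1*41265 = 8 - 41265 = -41257)
1/P = 1/(-41257) = -1/41257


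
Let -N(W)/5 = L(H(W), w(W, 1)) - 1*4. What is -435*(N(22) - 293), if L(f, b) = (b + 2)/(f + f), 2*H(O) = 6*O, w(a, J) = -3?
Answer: 5224495/44 ≈ 1.1874e+5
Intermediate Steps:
H(O) = 3*O (H(O) = (6*O)/2 = 3*O)
L(f, b) = (2 + b)/(2*f) (L(f, b) = (2 + b)/((2*f)) = (2 + b)*(1/(2*f)) = (2 + b)/(2*f))
N(W) = 20 + 5/(6*W) (N(W) = -5*((2 - 3)/(2*((3*W))) - 1*4) = -5*((½)*(1/(3*W))*(-1) - 4) = -5*(-1/(6*W) - 4) = -5*(-4 - 1/(6*W)) = 20 + 5/(6*W))
-435*(N(22) - 293) = -435*((20 + (⅚)/22) - 293) = -435*((20 + (⅚)*(1/22)) - 293) = -435*((20 + 5/132) - 293) = -435*(2645/132 - 293) = -435*(-36031/132) = 5224495/44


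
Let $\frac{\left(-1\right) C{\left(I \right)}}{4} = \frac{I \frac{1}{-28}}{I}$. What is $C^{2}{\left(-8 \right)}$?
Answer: $\frac{1}{49} \approx 0.020408$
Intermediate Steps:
$C{\left(I \right)} = \frac{1}{7}$ ($C{\left(I \right)} = - 4 \frac{I \frac{1}{-28}}{I} = - 4 \frac{I \left(- \frac{1}{28}\right)}{I} = - 4 \frac{\left(- \frac{1}{28}\right) I}{I} = \left(-4\right) \left(- \frac{1}{28}\right) = \frac{1}{7}$)
$C^{2}{\left(-8 \right)} = \left(\frac{1}{7}\right)^{2} = \frac{1}{49}$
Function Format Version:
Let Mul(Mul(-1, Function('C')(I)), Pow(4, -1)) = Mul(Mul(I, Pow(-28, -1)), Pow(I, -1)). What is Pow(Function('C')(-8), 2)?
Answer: Rational(1, 49) ≈ 0.020408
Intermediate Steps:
Function('C')(I) = Rational(1, 7) (Function('C')(I) = Mul(-4, Mul(Mul(I, Pow(-28, -1)), Pow(I, -1))) = Mul(-4, Mul(Mul(I, Rational(-1, 28)), Pow(I, -1))) = Mul(-4, Mul(Mul(Rational(-1, 28), I), Pow(I, -1))) = Mul(-4, Rational(-1, 28)) = Rational(1, 7))
Pow(Function('C')(-8), 2) = Pow(Rational(1, 7), 2) = Rational(1, 49)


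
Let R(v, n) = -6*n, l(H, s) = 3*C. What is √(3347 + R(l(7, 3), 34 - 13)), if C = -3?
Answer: √3221 ≈ 56.754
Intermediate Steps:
l(H, s) = -9 (l(H, s) = 3*(-3) = -9)
√(3347 + R(l(7, 3), 34 - 13)) = √(3347 - 6*(34 - 13)) = √(3347 - 6*21) = √(3347 - 126) = √3221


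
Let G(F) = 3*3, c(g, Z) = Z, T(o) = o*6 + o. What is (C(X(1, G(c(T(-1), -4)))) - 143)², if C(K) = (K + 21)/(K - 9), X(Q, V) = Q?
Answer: 339889/16 ≈ 21243.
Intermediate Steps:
T(o) = 7*o (T(o) = 6*o + o = 7*o)
G(F) = 9
C(K) = (21 + K)/(-9 + K)
(C(X(1, G(c(T(-1), -4)))) - 143)² = ((21 + 1)/(-9 + 1) - 143)² = (22/(-8) - 143)² = (-⅛*22 - 143)² = (-11/4 - 143)² = (-583/4)² = 339889/16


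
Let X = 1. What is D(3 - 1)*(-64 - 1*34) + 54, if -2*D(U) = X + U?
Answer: 201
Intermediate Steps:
D(U) = -1/2 - U/2 (D(U) = -(1 + U)/2 = -1/2 - U/2)
D(3 - 1)*(-64 - 1*34) + 54 = (-1/2 - (3 - 1)/2)*(-64 - 1*34) + 54 = (-1/2 - 1/2*2)*(-64 - 34) + 54 = (-1/2 - 1)*(-98) + 54 = -3/2*(-98) + 54 = 147 + 54 = 201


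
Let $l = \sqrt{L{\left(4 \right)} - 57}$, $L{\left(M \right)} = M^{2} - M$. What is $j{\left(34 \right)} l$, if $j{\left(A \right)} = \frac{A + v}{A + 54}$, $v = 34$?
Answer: $\frac{51 i \sqrt{5}}{22} \approx 5.1836 i$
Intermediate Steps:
$j{\left(A \right)} = \frac{34 + A}{54 + A}$ ($j{\left(A \right)} = \frac{A + 34}{A + 54} = \frac{34 + A}{54 + A}$)
$l = 3 i \sqrt{5}$ ($l = \sqrt{4 \left(-1 + 4\right) - 57} = \sqrt{4 \cdot 3 - 57} = \sqrt{12 - 57} = \sqrt{-45} = 3 i \sqrt{5} \approx 6.7082 i$)
$j{\left(34 \right)} l = \frac{34 + 34}{54 + 34} \cdot 3 i \sqrt{5} = \frac{1}{88} \cdot 68 \cdot 3 i \sqrt{5} = \frac{17 \cdot 3 i \sqrt{5}}{22} = \frac{51 i \sqrt{5}}{22}$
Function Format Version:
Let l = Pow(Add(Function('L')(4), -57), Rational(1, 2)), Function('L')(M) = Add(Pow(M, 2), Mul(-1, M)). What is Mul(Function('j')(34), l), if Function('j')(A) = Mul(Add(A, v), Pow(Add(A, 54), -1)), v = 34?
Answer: Mul(Rational(51, 22), I, Pow(5, Rational(1, 2))) ≈ Mul(5.1836, I)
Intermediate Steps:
Function('j')(A) = Mul(Pow(Add(54, A), -1), Add(34, A)) (Function('j')(A) = Mul(Add(A, 34), Pow(Add(A, 54), -1)) = Mul(Add(34, A), Pow(Add(54, A), -1)) = Mul(Pow(Add(54, A), -1), Add(34, A)))
l = Mul(3, I, Pow(5, Rational(1, 2))) (l = Pow(Add(Mul(4, Add(-1, 4)), -57), Rational(1, 2)) = Pow(Add(Mul(4, 3), -57), Rational(1, 2)) = Pow(Add(12, -57), Rational(1, 2)) = Pow(-45, Rational(1, 2)) = Mul(3, I, Pow(5, Rational(1, 2))) ≈ Mul(6.7082, I))
Mul(Function('j')(34), l) = Mul(Mul(Pow(Add(54, 34), -1), Add(34, 34)), Mul(3, I, Pow(5, Rational(1, 2)))) = Mul(Mul(Pow(88, -1), 68), Mul(3, I, Pow(5, Rational(1, 2)))) = Mul(Mul(Rational(1, 88), 68), Mul(3, I, Pow(5, Rational(1, 2)))) = Mul(Rational(17, 22), Mul(3, I, Pow(5, Rational(1, 2)))) = Mul(Rational(51, 22), I, Pow(5, Rational(1, 2)))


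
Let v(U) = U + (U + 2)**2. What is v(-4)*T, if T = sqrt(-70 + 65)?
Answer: 0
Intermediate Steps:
T = I*sqrt(5) (T = sqrt(-5) = I*sqrt(5) ≈ 2.2361*I)
v(U) = U + (2 + U)**2
v(-4)*T = (-4 + (2 - 4)**2)*(I*sqrt(5)) = (-4 + (-2)**2)*(I*sqrt(5)) = (-4 + 4)*(I*sqrt(5)) = 0*(I*sqrt(5)) = 0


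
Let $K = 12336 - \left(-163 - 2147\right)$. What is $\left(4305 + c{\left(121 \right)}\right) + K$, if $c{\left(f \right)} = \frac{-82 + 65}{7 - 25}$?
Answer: $\frac{341135}{18} \approx 18952.0$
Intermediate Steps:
$c{\left(f \right)} = \frac{17}{18}$ ($c{\left(f \right)} = - \frac{17}{-18} = \left(-17\right) \left(- \frac{1}{18}\right) = \frac{17}{18}$)
$K = 14646$ ($K = 12336 - \left(-163 - 2147\right) = 12336 - -2310 = 12336 + 2310 = 14646$)
$\left(4305 + c{\left(121 \right)}\right) + K = \left(4305 + \frac{17}{18}\right) + 14646 = \frac{77507}{18} + 14646 = \frac{341135}{18}$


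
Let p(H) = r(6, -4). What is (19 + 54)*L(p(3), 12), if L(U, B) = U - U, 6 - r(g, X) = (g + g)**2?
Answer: 0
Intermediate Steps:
r(g, X) = 6 - 4*g**2 (r(g, X) = 6 - (g + g)**2 = 6 - (2*g)**2 = 6 - 4*g**2)
p(H) = -138 (p(H) = 6 - 4*6**2 = 6 - 4*36 = 6 - 144 = -138)
L(U, B) = 0
(19 + 54)*L(p(3), 12) = (19 + 54)*0 = 73*0 = 0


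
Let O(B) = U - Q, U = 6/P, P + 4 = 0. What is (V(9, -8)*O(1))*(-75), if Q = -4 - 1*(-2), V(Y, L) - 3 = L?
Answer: 375/2 ≈ 187.50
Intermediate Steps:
P = -4 (P = -4 + 0 = -4)
V(Y, L) = 3 + L
U = -3/2 (U = 6/(-4) = 6*(-¼) = -3/2 ≈ -1.5000)
Q = -2 (Q = -4 + 2 = -2)
O(B) = ½ (O(B) = -3/2 - 1*(-2) = -3/2 + 2 = ½)
(V(9, -8)*O(1))*(-75) = ((3 - 8)*(½))*(-75) = -5*½*(-75) = -5/2*(-75) = 375/2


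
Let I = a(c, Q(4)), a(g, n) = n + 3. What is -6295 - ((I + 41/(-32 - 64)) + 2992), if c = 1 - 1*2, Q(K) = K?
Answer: -892183/96 ≈ -9293.6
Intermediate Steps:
c = -1 (c = 1 - 2 = -1)
a(g, n) = 3 + n
I = 7 (I = 3 + 4 = 7)
-6295 - ((I + 41/(-32 - 64)) + 2992) = -6295 - ((7 + 41/(-32 - 64)) + 2992) = -6295 - ((7 + 41/(-96)) + 2992) = -6295 - ((7 - 1/96*41) + 2992) = -6295 - ((7 - 41/96) + 2992) = -6295 - (631/96 + 2992) = -6295 - 1*287863/96 = -6295 - 287863/96 = -892183/96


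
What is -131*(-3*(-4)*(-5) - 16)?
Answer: 9956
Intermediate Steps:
-131*(-3*(-4)*(-5) - 16) = -131*(12*(-5) - 16) = -131*(-60 - 16) = -131*(-76) = 9956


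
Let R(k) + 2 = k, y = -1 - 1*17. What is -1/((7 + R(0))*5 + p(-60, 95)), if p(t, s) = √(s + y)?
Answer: -25/548 + √77/548 ≈ -0.029608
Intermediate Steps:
y = -18 (y = -1 - 17 = -18)
R(k) = -2 + k
p(t, s) = √(-18 + s) (p(t, s) = √(s - 18) = √(-18 + s))
-1/((7 + R(0))*5 + p(-60, 95)) = -1/((7 + (-2 + 0))*5 + √(-18 + 95)) = -1/((7 - 2)*5 + √77) = -1/(5*5 + √77) = -1/(25 + √77)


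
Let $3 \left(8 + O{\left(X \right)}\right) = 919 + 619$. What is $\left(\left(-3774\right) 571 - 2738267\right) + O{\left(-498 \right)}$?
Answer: $- \frac{14678149}{3} \approx -4.8927 \cdot 10^{6}$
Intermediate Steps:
$O{\left(X \right)} = \frac{1514}{3}$ ($O{\left(X \right)} = -8 + \frac{919 + 619}{3} = -8 + \frac{1}{3} \cdot 1538 = -8 + \frac{1538}{3} = \frac{1514}{3}$)
$\left(\left(-3774\right) 571 - 2738267\right) + O{\left(-498 \right)} = \left(\left(-3774\right) 571 - 2738267\right) + \frac{1514}{3} = \left(-2154954 - 2738267\right) + \frac{1514}{3} = -4893221 + \frac{1514}{3} = - \frac{14678149}{3}$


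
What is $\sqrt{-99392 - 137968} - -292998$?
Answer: $292998 + 4 i \sqrt{14835} \approx 2.93 \cdot 10^{5} + 487.2 i$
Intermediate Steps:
$\sqrt{-99392 - 137968} - -292998 = \sqrt{-237360} + 292998 = 4 i \sqrt{14835} + 292998 = 292998 + 4 i \sqrt{14835}$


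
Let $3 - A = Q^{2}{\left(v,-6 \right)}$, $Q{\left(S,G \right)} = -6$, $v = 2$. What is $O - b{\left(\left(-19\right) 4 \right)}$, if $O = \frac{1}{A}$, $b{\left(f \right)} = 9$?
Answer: $- \frac{298}{33} \approx -9.0303$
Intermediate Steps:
$A = -33$ ($A = 3 - \left(-6\right)^{2} = 3 - 36 = -33$)
$O = - \frac{1}{33}$ ($O = \frac{1}{-33} = - \frac{1}{33} \approx -0.030303$)
$O - b{\left(\left(-19\right) 4 \right)} = - \frac{1}{33} - 9 = - \frac{298}{33}$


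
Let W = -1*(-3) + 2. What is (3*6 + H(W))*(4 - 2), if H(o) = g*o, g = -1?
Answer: 26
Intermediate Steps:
W = 5 (W = 3 + 2 = 5)
H(o) = -o
(3*6 + H(W))*(4 - 2) = (3*6 - 1*5)*(4 - 2) = (18 - 5)*2 = 13*2 = 26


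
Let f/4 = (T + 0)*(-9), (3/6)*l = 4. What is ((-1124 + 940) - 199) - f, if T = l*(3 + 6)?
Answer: 2209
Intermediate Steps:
l = 8 (l = 2*4 = 8)
T = 72 (T = 8*(3 + 6) = 8*9 = 72)
f = -2592 (f = 4*((72 + 0)*(-9)) = 4*(72*(-9)) = 4*(-648) = -2592)
((-1124 + 940) - 199) - f = ((-1124 + 940) - 199) - 1*(-2592) = (-184 - 199) + 2592 = -383 + 2592 = 2209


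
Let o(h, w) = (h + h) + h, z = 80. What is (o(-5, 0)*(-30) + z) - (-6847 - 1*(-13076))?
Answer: -5699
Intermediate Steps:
o(h, w) = 3*h (o(h, w) = 2*h + h = 3*h)
(o(-5, 0)*(-30) + z) - (-6847 - 1*(-13076)) = ((3*(-5))*(-30) + 80) - (-6847 - 1*(-13076)) = (-15*(-30) + 80) - (-6847 + 13076) = (450 + 80) - 1*6229 = 530 - 6229 = -5699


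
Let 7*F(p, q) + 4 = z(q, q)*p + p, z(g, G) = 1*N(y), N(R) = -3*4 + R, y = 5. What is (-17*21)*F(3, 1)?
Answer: 1122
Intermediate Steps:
N(R) = -12 + R
z(g, G) = -7 (z(g, G) = 1*(-12 + 5) = 1*(-7) = -7)
F(p, q) = -4/7 - 6*p/7 (F(p, q) = -4/7 + (-7*p + p)/7 = -4/7 + (-6*p)/7 = -4/7 - 6*p/7)
(-17*21)*F(3, 1) = (-17*21)*(-4/7 - 6/7*3) = -357*(-4/7 - 18/7) = -357*(-22/7) = 1122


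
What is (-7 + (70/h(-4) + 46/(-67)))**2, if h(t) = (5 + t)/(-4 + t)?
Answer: 1446661225/4489 ≈ 3.2227e+5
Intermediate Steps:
h(t) = (5 + t)/(-4 + t)
(-7 + (70/h(-4) + 46/(-67)))**2 = (-7 + (70/(((5 - 4)/(-4 - 4))) + 46/(-67)))**2 = (-7 + (70/((1/(-8))) + 46*(-1/67)))**2 = (-7 + (70/((-1/8*1)) - 46/67))**2 = (-7 + (70/(-1/8) - 46/67))**2 = (-7 + (70*(-8) - 46/67))**2 = (-7 + (-560 - 46/67))**2 = (-7 - 37566/67)**2 = (-38035/67)**2 = 1446661225/4489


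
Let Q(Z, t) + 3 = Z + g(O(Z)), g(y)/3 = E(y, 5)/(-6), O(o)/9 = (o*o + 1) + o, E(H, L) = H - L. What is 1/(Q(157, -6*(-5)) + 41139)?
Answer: -1/70336 ≈ -1.4217e-5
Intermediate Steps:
O(o) = 9 + 9*o + 9*o² (O(o) = 9*((o*o + 1) + o) = 9*((o² + 1) + o) = 9*((1 + o²) + o) = 9*(1 + o + o²) = 9 + 9*o + 9*o²)
g(y) = 5/2 - y/2 (g(y) = 3*((y - 1*5)/(-6)) = 3*((y - 5)*(-⅙)) = 3*((-5 + y)*(-⅙)) = 3*(⅚ - y/6) = 5/2 - y/2)
Q(Z, t) = -5 - 9*Z²/2 - 7*Z/2 (Q(Z, t) = -3 + (Z + (5/2 - (9 + 9*Z + 9*Z²)/2)) = -3 + (Z + (5/2 + (-9/2 - 9*Z/2 - 9*Z²/2))) = -3 + (Z + (-2 - 9*Z/2 - 9*Z²/2)) = -3 + (-2 - 9*Z²/2 - 7*Z/2) = -5 - 9*Z²/2 - 7*Z/2)
1/(Q(157, -6*(-5)) + 41139) = 1/((-5 - 9/2*157² - 7/2*157) + 41139) = 1/((-5 - 9/2*24649 - 1099/2) + 41139) = 1/((-5 - 221841/2 - 1099/2) + 41139) = 1/(-111475 + 41139) = 1/(-70336) = -1/70336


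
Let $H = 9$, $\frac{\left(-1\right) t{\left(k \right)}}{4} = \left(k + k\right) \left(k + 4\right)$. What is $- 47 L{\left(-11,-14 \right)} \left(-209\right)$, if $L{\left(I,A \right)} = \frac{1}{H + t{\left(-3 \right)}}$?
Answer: $\frac{893}{3} \approx 297.67$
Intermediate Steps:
$t{\left(k \right)} = - 8 k \left(4 + k\right)$ ($t{\left(k \right)} = - 4 \left(k + k\right) \left(k + 4\right) = - 4 \cdot 2 k \left(4 + k\right) = - 8 k \left(4 + k\right)$)
$L{\left(I,A \right)} = \frac{1}{33}$ ($L{\left(I,A \right)} = \frac{1}{9 - - 24 \left(4 - 3\right)} = \frac{1}{9 - \left(-24\right) 1} = \frac{1}{9 + 24} = \frac{1}{33}$)
$- 47 L{\left(-11,-14 \right)} \left(-209\right) = \left(-47\right) \frac{1}{33} \left(-209\right) = \left(- \frac{47}{33}\right) \left(-209\right) = \frac{893}{3}$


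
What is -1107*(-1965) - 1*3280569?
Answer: -1105314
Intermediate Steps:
-1107*(-1965) - 1*3280569 = 2175255 - 3280569 = -1105314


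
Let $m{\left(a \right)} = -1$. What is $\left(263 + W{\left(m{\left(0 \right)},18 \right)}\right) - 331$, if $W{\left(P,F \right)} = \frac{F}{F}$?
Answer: $-67$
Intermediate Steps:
$W{\left(P,F \right)} = 1$
$\left(263 + W{\left(m{\left(0 \right)},18 \right)}\right) - 331 = \left(263 + 1\right) - 331 = 264 - 331 = -67$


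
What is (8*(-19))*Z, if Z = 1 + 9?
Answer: -1520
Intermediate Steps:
Z = 10
(8*(-19))*Z = (8*(-19))*10 = -152*10 = -1520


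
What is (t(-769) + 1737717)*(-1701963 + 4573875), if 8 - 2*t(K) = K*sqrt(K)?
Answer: 4990581792552 + 1104250164*I*sqrt(769) ≈ 4.9906e+12 + 3.0622e+10*I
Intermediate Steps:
t(K) = 4 - K**(3/2)/2 (t(K) = 4 - K*sqrt(K)/2 = 4 - K**(3/2)/2)
(t(-769) + 1737717)*(-1701963 + 4573875) = ((4 - (-769)*I*sqrt(769)/2) + 1737717)*(-1701963 + 4573875) = ((4 - (-769)*I*sqrt(769)/2) + 1737717)*2871912 = ((4 + 769*I*sqrt(769)/2) + 1737717)*2871912 = (1737721 + 769*I*sqrt(769)/2)*2871912 = 4990581792552 + 1104250164*I*sqrt(769)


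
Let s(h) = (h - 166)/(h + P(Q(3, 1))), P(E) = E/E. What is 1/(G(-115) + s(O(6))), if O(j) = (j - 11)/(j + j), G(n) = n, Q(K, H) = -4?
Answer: -7/2802 ≈ -0.0024982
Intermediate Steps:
P(E) = 1
O(j) = (-11 + j)/(2*j) (O(j) = (-11 + j)/((2*j)) = (-11 + j)*(1/(2*j)) = (-11 + j)/(2*j))
s(h) = (-166 + h)/(1 + h) (s(h) = (h - 166)/(h + 1) = (-166 + h)/(1 + h))
1/(G(-115) + s(O(6))) = 1/(-115 + (-166 + (½)*(-11 + 6)/6)/(1 + (½)*(-11 + 6)/6)) = 1/(-115 + (-166 + (½)*(⅙)*(-5))/(1 + (½)*(⅙)*(-5))) = 1/(-115 + (-166 - 5/12)/(1 - 5/12)) = 1/(-115 - 1997/12/(7/12)) = 1/(-115 + (12/7)*(-1997/12)) = 1/(-115 - 1997/7) = 1/(-2802/7) = -7/2802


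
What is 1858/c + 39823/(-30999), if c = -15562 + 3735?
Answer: -528582763/366625173 ≈ -1.4418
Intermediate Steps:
c = -11827
1858/c + 39823/(-30999) = 1858/(-11827) + 39823/(-30999) = 1858*(-1/11827) + 39823*(-1/30999) = -1858/11827 - 39823/30999 = -528582763/366625173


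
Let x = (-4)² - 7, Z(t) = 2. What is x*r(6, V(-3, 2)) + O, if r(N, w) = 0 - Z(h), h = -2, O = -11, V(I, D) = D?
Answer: -29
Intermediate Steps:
r(N, w) = -2 (r(N, w) = 0 - 1*2 = 0 - 2 = -2)
x = 9 (x = 16 - 7 = 9)
x*r(6, V(-3, 2)) + O = 9*(-2) - 11 = -18 - 11 = -29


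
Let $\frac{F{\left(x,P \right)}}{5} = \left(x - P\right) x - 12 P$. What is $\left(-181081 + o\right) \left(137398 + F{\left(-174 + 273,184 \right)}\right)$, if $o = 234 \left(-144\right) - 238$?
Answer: $-18122109245$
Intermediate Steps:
$F{\left(x,P \right)} = - 60 P + 5 x \left(x - P\right)$ ($F{\left(x,P \right)} = 5 \left(\left(x - P\right) x - 12 P\right) = 5 \left(x \left(x - P\right) - 12 P\right) = 5 \left(- 12 P + x \left(x - P\right)\right) = - 60 P + 5 x \left(x - P\right)$)
$o = -33934$ ($o = -33696 - 238 = -33934$)
$\left(-181081 + o\right) \left(137398 + F{\left(-174 + 273,184 \right)}\right) = \left(-181081 - 33934\right) \left(137398 - \left(11040 - 5 \left(-174 + 273\right)^{2} + 920 \left(-174 + 273\right)\right)\right) = - 215015 \left(137398 - \left(11040 - 49005 + 91080\right)\right) = - 215015 \left(137398 - 53115\right) = \left(-215015\right) 84283 = -18122109245$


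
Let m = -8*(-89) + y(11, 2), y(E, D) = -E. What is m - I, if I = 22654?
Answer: -21953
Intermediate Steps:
m = 701 (m = -8*(-89) - 1*11 = 712 - 11 = 701)
m - I = 701 - 1*22654 = 701 - 22654 = -21953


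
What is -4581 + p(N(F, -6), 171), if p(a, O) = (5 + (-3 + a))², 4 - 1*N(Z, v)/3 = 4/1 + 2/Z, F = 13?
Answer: -773789/169 ≈ -4578.6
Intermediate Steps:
N(Z, v) = -6/Z (N(Z, v) = 12 - 3*(4/1 + 2/Z) = 12 - 3*(4*1 + 2/Z) = 12 - 3*(4 + 2/Z) = 12 + (-12 - 6/Z) = -6/Z)
p(a, O) = (2 + a)²
-4581 + p(N(F, -6), 171) = -4581 + (2 - 6/13)² = -4581 + (20/13)² = -4581 + 400/169 = -773789/169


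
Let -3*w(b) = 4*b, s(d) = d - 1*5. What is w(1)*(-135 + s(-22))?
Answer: 216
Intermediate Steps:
s(d) = -5 + d (s(d) = d - 5 = -5 + d)
w(b) = -4*b/3
w(1)*(-135 + s(-22)) = (-4/3*1)*(-135 + (-5 - 22)) = -4*(-135 - 27)/3 = -4/3*(-162) = 216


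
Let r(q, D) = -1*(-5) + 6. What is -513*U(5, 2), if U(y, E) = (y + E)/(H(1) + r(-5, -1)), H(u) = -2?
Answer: -399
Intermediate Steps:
r(q, D) = 11 (r(q, D) = 5 + 6 = 11)
U(y, E) = E/9 + y/9 (U(y, E) = (y + E)/(-2 + 11) = (E + y)/9 = (E + y)*(⅑) = E/9 + y/9)
-513*U(5, 2) = -513*((⅑)*2 + (⅑)*5) = -513*(2/9 + 5/9) = -513*7/9 = -399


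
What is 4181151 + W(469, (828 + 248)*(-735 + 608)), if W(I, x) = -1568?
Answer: 4179583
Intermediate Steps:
4181151 + W(469, (828 + 248)*(-735 + 608)) = 4181151 - 1568 = 4179583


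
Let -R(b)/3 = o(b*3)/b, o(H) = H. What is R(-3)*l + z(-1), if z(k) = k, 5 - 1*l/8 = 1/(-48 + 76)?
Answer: -2509/7 ≈ -358.43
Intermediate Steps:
l = 278/7 (l = 40 - 8/(-48 + 76) = 40 - 8/28 = 40 - 8*1/28 = 40 - 2/7 = 278/7 ≈ 39.714)
R(b) = -9 (R(b) = -3*b*3/b = -3*3*b/b = -3*3 = -9)
R(-3)*l + z(-1) = -9*278/7 - 1 = -2502/7 - 1 = -2509/7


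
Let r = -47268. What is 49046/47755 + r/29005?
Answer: -166940822/277026755 ≈ -0.60262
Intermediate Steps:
49046/47755 + r/29005 = 49046/47755 - 47268/29005 = -166940822/277026755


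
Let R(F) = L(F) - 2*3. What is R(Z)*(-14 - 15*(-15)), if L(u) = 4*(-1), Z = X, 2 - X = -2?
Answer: -2110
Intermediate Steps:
X = 4 (X = 2 - 1*(-2) = 2 + 2 = 4)
Z = 4
L(u) = -4
R(F) = -10 (R(F) = -4 - 2*3 = -4 - 6 = -10)
R(Z)*(-14 - 15*(-15)) = -10*(-14 - 15*(-15)) = -10*(-14 + 225) = -10*211 = -2110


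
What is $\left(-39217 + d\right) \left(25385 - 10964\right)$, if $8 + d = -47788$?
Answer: $-1254814473$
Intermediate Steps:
$d = -47796$ ($d = -8 - 47788 = -47796$)
$\left(-39217 + d\right) \left(25385 - 10964\right) = \left(-39217 - 47796\right) \left(25385 - 10964\right) = \left(-87013\right) 14421 = -1254814473$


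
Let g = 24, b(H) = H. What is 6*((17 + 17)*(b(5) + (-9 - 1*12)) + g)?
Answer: -3120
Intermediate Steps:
6*((17 + 17)*(b(5) + (-9 - 1*12)) + g) = 6*((17 + 17)*(5 + (-9 - 1*12)) + 24) = 6*(34*(5 + (-9 - 12)) + 24) = 6*(34*(5 - 21) + 24) = 6*(34*(-16) + 24) = 6*(-544 + 24) = 6*(-520) = -3120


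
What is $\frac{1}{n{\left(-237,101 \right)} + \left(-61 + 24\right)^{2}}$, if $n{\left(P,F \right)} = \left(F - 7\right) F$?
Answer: $\frac{1}{10863} \approx 9.2056 \cdot 10^{-5}$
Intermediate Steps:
$n{\left(P,F \right)} = F \left(-7 + F\right)$ ($n{\left(P,F \right)} = \left(-7 + F\right) F = F \left(-7 + F\right)$)
$\frac{1}{n{\left(-237,101 \right)} + \left(-61 + 24\right)^{2}} = \frac{1}{101 \left(-7 + 101\right) + \left(-61 + 24\right)^{2}} = \frac{1}{101 \cdot 94 + \left(-37\right)^{2}} = \frac{1}{9494 + 1369} = \frac{1}{10863}$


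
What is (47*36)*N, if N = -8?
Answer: -13536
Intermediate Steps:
(47*36)*N = (47*36)*(-8) = 1692*(-8) = -13536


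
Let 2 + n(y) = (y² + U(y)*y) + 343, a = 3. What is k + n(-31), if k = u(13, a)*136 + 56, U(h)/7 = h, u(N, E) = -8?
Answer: 6997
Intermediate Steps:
U(h) = 7*h
k = -1032 (k = -8*136 + 56 = -1088 + 56 = -1032)
n(y) = 341 + 8*y² (n(y) = -2 + ((y² + (7*y)*y) + 343) = -2 + ((y² + 7*y²) + 343) = -2 + (8*y² + 343) = -2 + (343 + 8*y²) = 341 + 8*y²)
k + n(-31) = -1032 + (341 + 8*(-31)²) = -1032 + (341 + 8*961) = -1032 + (341 + 7688) = -1032 + 8029 = 6997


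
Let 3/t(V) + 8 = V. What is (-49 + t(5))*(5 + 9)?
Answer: -700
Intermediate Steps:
t(V) = 3/(-8 + V)
(-49 + t(5))*(5 + 9) = (-49 + 3/(-8 + 5))*(5 + 9) = (-49 + 3/(-3))*14 = (-49 + 3*(-⅓))*14 = (-49 - 1)*14 = -50*14 = -700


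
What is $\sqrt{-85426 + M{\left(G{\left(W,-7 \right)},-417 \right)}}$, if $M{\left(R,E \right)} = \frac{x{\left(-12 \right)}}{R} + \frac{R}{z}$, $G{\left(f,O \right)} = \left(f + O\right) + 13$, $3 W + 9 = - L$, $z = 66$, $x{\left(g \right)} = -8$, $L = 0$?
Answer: $\frac{i \sqrt{372127074}}{66} \approx 292.28 i$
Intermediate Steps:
$W = -3$ ($W = -3 + \frac{\left(-1\right) 0}{3} = -3 + \frac{1}{3} \cdot 0 = -3 + 0 = -3$)
$G{\left(f,O \right)} = 13 + O + f$ ($G{\left(f,O \right)} = \left(O + f\right) + 13 = 13 + O + f$)
$M{\left(R,E \right)} = - \frac{8}{R} + \frac{R}{66}$
$\sqrt{-85426 + M{\left(G{\left(W,-7 \right)},-417 \right)}} = \sqrt{-85426 - \left(\frac{8}{13 - 7 - 3} - \frac{13 - 7 - 3}{66}\right)} = \sqrt{-85426 + \left(- \frac{8}{3} + \frac{1}{66} \cdot 3\right)} = \sqrt{-85426 + \left(\left(-8\right) \frac{1}{3} + \frac{1}{22}\right)} = \sqrt{-85426 + \left(- \frac{8}{3} + \frac{1}{22}\right)} = \sqrt{-85426 - \frac{173}{66}} = \sqrt{- \frac{5638289}{66}} = \frac{i \sqrt{372127074}}{66}$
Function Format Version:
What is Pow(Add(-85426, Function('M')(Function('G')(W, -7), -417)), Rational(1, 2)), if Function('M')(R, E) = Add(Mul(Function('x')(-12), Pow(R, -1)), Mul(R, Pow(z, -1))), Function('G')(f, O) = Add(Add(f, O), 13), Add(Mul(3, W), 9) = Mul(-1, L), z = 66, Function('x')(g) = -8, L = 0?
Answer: Mul(Rational(1, 66), I, Pow(372127074, Rational(1, 2))) ≈ Mul(292.28, I)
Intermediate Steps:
W = -3 (W = Add(-3, Mul(Rational(1, 3), Mul(-1, 0))) = Add(-3, Mul(Rational(1, 3), 0)) = Add(-3, 0) = -3)
Function('G')(f, O) = Add(13, O, f) (Function('G')(f, O) = Add(Add(O, f), 13) = Add(13, O, f))
Function('M')(R, E) = Add(Mul(-8, Pow(R, -1)), Mul(Rational(1, 66), R)) (Function('M')(R, E) = Add(Mul(-8, Pow(R, -1)), Mul(R, Pow(66, -1))) = Add(Mul(-8, Pow(R, -1)), Mul(R, Rational(1, 66))) = Add(Mul(-8, Pow(R, -1)), Mul(Rational(1, 66), R)))
Pow(Add(-85426, Function('M')(Function('G')(W, -7), -417)), Rational(1, 2)) = Pow(Add(-85426, Add(Mul(-8, Pow(Add(13, -7, -3), -1)), Mul(Rational(1, 66), Add(13, -7, -3)))), Rational(1, 2)) = Pow(Add(-85426, Add(Mul(-8, Pow(3, -1)), Mul(Rational(1, 66), 3))), Rational(1, 2)) = Pow(Add(-85426, Add(Mul(-8, Rational(1, 3)), Rational(1, 22))), Rational(1, 2)) = Pow(Add(-85426, Add(Rational(-8, 3), Rational(1, 22))), Rational(1, 2)) = Pow(Add(-85426, Rational(-173, 66)), Rational(1, 2)) = Pow(Rational(-5638289, 66), Rational(1, 2)) = Mul(Rational(1, 66), I, Pow(372127074, Rational(1, 2)))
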